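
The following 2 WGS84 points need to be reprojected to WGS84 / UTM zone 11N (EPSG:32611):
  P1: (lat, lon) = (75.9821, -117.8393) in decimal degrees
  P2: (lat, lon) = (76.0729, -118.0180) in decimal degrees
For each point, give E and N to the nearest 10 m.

P1: E 477310 m, N 8433350 m; P2: E 472650 m, N 8443560 m

UTM zone 11N: λ₀ = -117°, k₀ = 0.9996.
P1 (75.9821°, -117.8393°) → (477306.960, 8433349.293) m.
P2 (76.0729°, -118.0180°) → (472650.353, 8443555.645) m.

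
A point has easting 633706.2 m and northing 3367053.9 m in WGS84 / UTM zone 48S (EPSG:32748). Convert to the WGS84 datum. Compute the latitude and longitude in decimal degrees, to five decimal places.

lat -59.81260°, lon 107.38400°

Zone 48S: λ₀ = 105°, k₀ = 0.9996, false easting 500000 m, false northing 10000000 m.
Meridian distance M = (N − FN)/k₀ = -6635600.3 m.
Inverse transverse Mercator on WGS84 gives φ = -59.81259970°, λ = 107.38399911°.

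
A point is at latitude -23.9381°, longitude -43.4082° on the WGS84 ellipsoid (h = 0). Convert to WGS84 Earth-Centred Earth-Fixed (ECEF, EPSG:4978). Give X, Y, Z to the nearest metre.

WGS84: a = 6378137 m, e² = 0.006694380; N(φ) = a/√(1−e²sin²φ) = 6381654.623 m.
X = (N+h)·cosφ·cosλ = 4237342.045 m; Y = (N+h)·cosφ·sinλ = -4008204.081 m; Z = (N(1−e²)+h)·sinφ = -2572018.735 m.

X 4237342 m, Y -4008204 m, Z -2572019 m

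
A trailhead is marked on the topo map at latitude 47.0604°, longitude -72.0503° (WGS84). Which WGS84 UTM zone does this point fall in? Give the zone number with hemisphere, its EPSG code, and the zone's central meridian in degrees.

Zone 18N (EPSG:32618), central meridian -75°

UTM zone = ⌊(λ + 180)/6⌋ + 1; -72.0503° ∈ [-78°, -72°) → zone 18.
Hemisphere: N (φ ≥ 0).
Central meridian λ₀ = 6×18 − 183 = -75°.
EPSG code: 32618.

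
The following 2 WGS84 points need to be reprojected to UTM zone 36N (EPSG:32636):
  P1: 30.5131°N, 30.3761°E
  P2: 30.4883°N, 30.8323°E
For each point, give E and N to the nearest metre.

UTM zone 36N: λ₀ = 33°, k₀ = 0.9996.
P1 (30.5131°, 30.3761°) → (248199.971, 3378571.939) m.
P2 (30.4883°, 30.8323°) → (291937.211, 3374892.475) m.

P1: E 248200 m, N 3378572 m; P2: E 291937 m, N 3374892 m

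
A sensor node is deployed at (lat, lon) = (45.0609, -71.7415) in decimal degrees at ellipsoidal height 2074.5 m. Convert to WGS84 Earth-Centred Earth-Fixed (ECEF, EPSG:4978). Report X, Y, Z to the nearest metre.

X 1414341 m, Y -4286987 m, Z 4493600 m

WGS84: a = 6378137 m, e² = 0.006694380; N(φ) = a/√(1−e²sin²φ) = 6388861.096 m.
X = (N+h)·cosφ·cosλ = 1414341.353 m; Y = (N+h)·cosφ·sinλ = -4286986.599 m; Z = (N(1−e²)+h)·sinφ = 4493599.987 m.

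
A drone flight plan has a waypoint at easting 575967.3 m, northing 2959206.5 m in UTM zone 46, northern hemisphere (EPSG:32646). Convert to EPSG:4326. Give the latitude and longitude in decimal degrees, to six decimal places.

lat 26.752100°, lon 93.764000°

Zone 46N: λ₀ = 93°, k₀ = 0.9996, false easting 500000 m.
Meridian distance M = (N − FN)/k₀ = 2960390.7 m.
Inverse transverse Mercator on WGS84 gives φ = 26.75209988°, λ = 93.76400041°.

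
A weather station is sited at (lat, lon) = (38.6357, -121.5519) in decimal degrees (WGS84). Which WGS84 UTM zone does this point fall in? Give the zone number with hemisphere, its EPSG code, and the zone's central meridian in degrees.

UTM zone = ⌊(λ + 180)/6⌋ + 1; -121.5519° ∈ [-126°, -120°) → zone 10.
Hemisphere: N (φ ≥ 0).
Central meridian λ₀ = 6×10 − 183 = -123°.
EPSG code: 32610.

Zone 10N (EPSG:32610), central meridian -123°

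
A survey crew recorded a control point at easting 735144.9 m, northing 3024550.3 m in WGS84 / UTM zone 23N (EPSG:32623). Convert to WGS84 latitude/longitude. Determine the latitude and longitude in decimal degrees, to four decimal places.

Zone 23N: λ₀ = -45°, k₀ = 0.9996, false easting 500000 m.
Meridian distance M = (N − FN)/k₀ = 3025760.6 m.
Inverse transverse Mercator on WGS84 gives φ = 27.32390011°, λ = -42.62349981°.

lat 27.3239°, lon -42.6235°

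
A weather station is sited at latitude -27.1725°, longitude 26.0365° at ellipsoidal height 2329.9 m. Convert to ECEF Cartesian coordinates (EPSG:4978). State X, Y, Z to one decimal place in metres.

X 5103792.9 m, Y 2493312.2 m, Z -2896297.0 m

WGS84: a = 6378137 m, e² = 0.006694380; N(φ) = a/√(1−e²sin²φ) = 6382593.933 m.
X = (N+h)·cosφ·cosλ = 5103792.905 m; Y = (N+h)·cosφ·sinλ = 2493312.163 m; Z = (N(1−e²)+h)·sinφ = -2896297.044 m.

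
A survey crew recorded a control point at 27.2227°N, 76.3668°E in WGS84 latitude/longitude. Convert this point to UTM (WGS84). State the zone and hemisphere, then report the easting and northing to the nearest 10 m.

Zone 43N: E 635350 m, N 3011840 m

Longitude 76.3668° lies in the 6° band [72°, 78°), giving zone 43; latitude is north of the equator, so 43N.
Zone 43 central meridian λ₀ = 6×43 − 183 = 75°; Δλ = +1.3668°.
Transverse Mercator on WGS84 with k₀ = 0.9996 gives E = 635346.681 m, N = 3011840.287 m.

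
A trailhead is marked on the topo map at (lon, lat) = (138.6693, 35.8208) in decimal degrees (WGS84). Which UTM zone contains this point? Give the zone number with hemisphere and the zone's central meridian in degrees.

Zone 54N, central meridian 141°

UTM zone = ⌊(λ + 180)/6⌋ + 1; 138.6693° ∈ [138°, 144°) → zone 54.
Hemisphere: N (φ ≥ 0).
Central meridian λ₀ = 6×54 − 183 = 141°.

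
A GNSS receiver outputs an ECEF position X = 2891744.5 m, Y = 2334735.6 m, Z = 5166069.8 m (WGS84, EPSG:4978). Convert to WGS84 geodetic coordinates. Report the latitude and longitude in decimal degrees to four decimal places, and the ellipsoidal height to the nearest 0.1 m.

λ = atan2(Y, X) = 38.91669979°; p = √(X²+Y²) = 3716608.2 m.
Bowring's method on WGS84 (a = 6378137 m, b = 6356752.314 m) gives φ = 54.44999977°, h = 53.792 m.

lat 54.4500°, lon 38.9167°, h 53.8 m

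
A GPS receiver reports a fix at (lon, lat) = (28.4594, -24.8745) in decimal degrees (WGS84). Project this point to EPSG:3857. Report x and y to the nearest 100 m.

x 3168100 m, y -2860300 m

Web Mercator is spherical with R = a = 6378137 m.
x = R·λ = 6378137 × 0.496710233 = 3168085.916 m.
y = R·ln tan(π/4 + φ/2) = 6378137 × -0.448459735 = -2860337.632 m.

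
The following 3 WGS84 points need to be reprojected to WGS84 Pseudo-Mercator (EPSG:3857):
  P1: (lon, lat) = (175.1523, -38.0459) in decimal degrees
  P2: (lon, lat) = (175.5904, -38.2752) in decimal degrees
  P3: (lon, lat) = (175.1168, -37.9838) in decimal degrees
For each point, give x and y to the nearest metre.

Web Mercator: x = R·λ, y = R·ln tan(π/4+φ/2), R = 6378137 m.
P1 (-38.0459°, 175.1523°) → (19497864.847, -4585911.974) m.
P2 (-38.2752°, 175.5904°) → (19546633.916, -4618375.621) m.
P3 (-37.9838°, 175.1168°) → (19493913.005, -4577137.549) m.

P1: x 19497865 m, y -4585912 m; P2: x 19546634 m, y -4618376 m; P3: x 19493913 m, y -4577138 m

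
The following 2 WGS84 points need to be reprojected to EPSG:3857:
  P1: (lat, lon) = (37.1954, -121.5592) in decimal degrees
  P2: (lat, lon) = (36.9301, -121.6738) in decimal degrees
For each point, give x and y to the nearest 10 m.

Web Mercator: x = R·λ, y = R·ln tan(π/4+φ/2), R = 6378137 m.
P1 (37.1954°, -121.5592°) → (-13531908.245, 4466378.138) m.
P2 (36.9301°, -121.6738°) → (-13544665.459, 4429368.102) m.

P1: x -13531910 m, y 4466380 m; P2: x -13544670 m, y 4429370 m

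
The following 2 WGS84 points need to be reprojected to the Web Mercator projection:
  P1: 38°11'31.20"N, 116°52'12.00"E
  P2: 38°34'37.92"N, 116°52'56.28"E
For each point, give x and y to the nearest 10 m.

Web Mercator: x = R·λ, y = R·ln tan(π/4+φ/2), R = 6378137 m.
P1 (38.1920°, 116.8700°) → (13009908.889, 4606584.592) m.
P2 (38.5772°, 116.8823°) → (13011278.119, 4661288.786) m.

P1: x 13009910 m, y 4606580 m; P2: x 13011280 m, y 4661290 m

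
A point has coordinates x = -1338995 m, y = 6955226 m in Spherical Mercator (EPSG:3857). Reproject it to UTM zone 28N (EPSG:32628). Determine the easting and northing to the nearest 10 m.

Web Mercator inverse (R = 6378137 m) → φ = 52.84959836°, λ = -12.02839674°.
UTM 28N forward: E = 700093.477 m, N = 5859677.197 m.

E 700090 m, N 5859680 m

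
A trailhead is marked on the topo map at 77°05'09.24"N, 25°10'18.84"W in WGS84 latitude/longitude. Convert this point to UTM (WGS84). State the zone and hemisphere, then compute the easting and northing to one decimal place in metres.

Longitude -25.1719° lies in the 6° band [-30°, -24°), giving zone 26; latitude is north of the equator, so 26N.
Zone 26 central meridian λ₀ = 6×26 − 183 = -27°; Δλ = +1.8281°.
Transverse Mercator on WGS84 with k₀ = 0.9996 gives E = 545601.027 m, N = 8557068.113 m.

Zone 26N: E 545601.0 m, N 8557068.1 m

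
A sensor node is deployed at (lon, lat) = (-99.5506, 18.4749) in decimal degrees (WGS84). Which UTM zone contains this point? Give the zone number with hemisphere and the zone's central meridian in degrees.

UTM zone = ⌊(λ + 180)/6⌋ + 1; -99.5506° ∈ [-102°, -96°) → zone 14.
Hemisphere: N (φ ≥ 0).
Central meridian λ₀ = 6×14 − 183 = -99°.

Zone 14N, central meridian -99°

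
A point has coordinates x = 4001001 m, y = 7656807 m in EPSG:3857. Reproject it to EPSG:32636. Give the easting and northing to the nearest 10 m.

Web Mercator inverse (R = 6378137 m) → φ = 56.49109765°, λ = 35.94160350°.
UTM 36N forward: E = 681097.122 m, N = 6264617.176 m.

E 681100 m, N 6264620 m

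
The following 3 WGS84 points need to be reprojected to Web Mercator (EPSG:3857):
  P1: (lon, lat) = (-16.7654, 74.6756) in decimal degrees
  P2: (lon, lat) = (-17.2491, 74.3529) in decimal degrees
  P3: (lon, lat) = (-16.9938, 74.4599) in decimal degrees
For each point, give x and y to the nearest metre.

Web Mercator: x = R·λ, y = R·ln tan(π/4+φ/2), R = 6378137 m.
P1 (74.6756°, -16.7654°) → (-1866315.791, 12794169.840) m.
P2 (74.3529°, -17.2491°) → (-1920161.029, 12659622.055) m.
P3 (74.4599°, -16.9938°) → (-1891741.163, 12703932.656) m.

P1: x -1866316 m, y 12794170 m; P2: x -1920161 m, y 12659622 m; P3: x -1891741 m, y 12703933 m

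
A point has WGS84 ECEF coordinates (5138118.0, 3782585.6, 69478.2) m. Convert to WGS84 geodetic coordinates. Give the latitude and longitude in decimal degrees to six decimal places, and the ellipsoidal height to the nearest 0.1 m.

lat 0.628100°, lon 36.359800°, h 2542.4 m

λ = atan2(Y, X) = 36.35979986°; p = √(X²+Y²) = 6380298.6 m.
Bowring's method on WGS84 (a = 6378137 m, b = 6356752.314 m) gives φ = 0.62809991°, h = 2542.442 m.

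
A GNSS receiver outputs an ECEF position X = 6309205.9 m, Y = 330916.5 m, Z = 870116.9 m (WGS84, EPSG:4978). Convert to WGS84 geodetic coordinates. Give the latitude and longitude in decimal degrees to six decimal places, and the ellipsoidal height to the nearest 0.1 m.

lat 7.893800°, lon 3.002400°, h -222.7 m

λ = atan2(Y, X) = 3.00240022°; p = √(X²+Y²) = 6317878.2 m.
Bowring's method on WGS84 (a = 6378137 m, b = 6356752.314 m) gives φ = 7.89380022°, h = -222.693 m.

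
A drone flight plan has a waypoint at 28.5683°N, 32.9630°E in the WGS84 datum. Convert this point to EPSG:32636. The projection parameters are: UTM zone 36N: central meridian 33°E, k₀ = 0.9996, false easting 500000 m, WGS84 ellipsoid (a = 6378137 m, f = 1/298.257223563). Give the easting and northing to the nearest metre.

Zone 36 central meridian λ₀ = 6×36 − 183 = 33°; Δλ = -0.0370°.
Transverse Mercator on WGS84 with k₀ = 0.9996 gives E = 496381.331 m, N = 3160159.046 m.

E 496381 m, N 3160159 m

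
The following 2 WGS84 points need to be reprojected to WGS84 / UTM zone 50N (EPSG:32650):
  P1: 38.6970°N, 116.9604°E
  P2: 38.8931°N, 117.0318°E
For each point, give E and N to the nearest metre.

P1: E 496556 m, N 4283154 m; P2: E 502758 m, N 4304914 m

UTM zone 50N: λ₀ = 117°, k₀ = 0.9996.
P1 (38.6970°, 116.9604°) → (496556.390, 4283153.966) m.
P2 (38.8931°, 117.0318°) → (502757.756, 4304914.365) m.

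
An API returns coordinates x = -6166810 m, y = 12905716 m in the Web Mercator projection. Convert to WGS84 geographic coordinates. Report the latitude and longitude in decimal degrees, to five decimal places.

R = 6378137 m. λ = x/R = -55.39739677°.
φ = 2·arctan(exp(y/R)) − 90° = 2·arctan(7.56423) − 90° = 74.93820013°.

lat 74.93820°, lon -55.39740°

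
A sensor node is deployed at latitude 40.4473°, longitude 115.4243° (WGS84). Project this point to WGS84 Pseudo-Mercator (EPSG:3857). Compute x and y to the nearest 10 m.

x 12848970 m, y 4931160 m

Web Mercator is spherical with R = a = 6378137 m.
x = R·λ = 6378137 × 2.014534072 = 12848974.301 m.
y = R·ln tan(π/4 + φ/2) = 6378137 × 0.773134412 = 4931157.197 m.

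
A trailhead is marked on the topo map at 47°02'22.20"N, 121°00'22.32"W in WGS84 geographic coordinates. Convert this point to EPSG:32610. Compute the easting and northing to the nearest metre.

E 651466 m, N 5211483 m

Zone 10 central meridian λ₀ = 6×10 − 183 = -123°; Δλ = +1.9938°.
Transverse Mercator on WGS84 with k₀ = 0.9996 gives E = 651465.909 m, N = 5211482.631 m.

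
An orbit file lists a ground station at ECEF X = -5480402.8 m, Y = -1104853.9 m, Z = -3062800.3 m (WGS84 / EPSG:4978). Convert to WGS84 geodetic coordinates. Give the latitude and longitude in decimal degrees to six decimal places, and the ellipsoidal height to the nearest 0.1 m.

λ = atan2(Y, X) = -168.60190018°; p = √(X²+Y²) = 5590663.4 m.
Bowring's method on WGS84 (a = 6378137 m, b = 6356752.314 m) gives φ = -28.87820014°, h = 1476.581 m.

lat -28.878200°, lon -168.601900°, h 1476.6 m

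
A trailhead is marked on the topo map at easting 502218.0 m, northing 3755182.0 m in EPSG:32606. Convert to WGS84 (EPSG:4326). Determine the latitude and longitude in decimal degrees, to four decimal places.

Zone 6N: λ₀ = -147°, k₀ = 0.9996, false easting 500000 m.
Meridian distance M = (N − FN)/k₀ = 3756684.7 m.
Inverse transverse Mercator on WGS84 gives φ = 33.93709959°, λ = -146.97599979°.

lat 33.9371°, lon -146.9760°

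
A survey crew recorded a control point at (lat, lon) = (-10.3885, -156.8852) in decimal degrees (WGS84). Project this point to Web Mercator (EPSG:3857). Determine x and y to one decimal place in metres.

x -17464380.6 m, y -1162831.4 m

Web Mercator is spherical with R = a = 6378137 m.
x = R·λ = 6378137 × -2.738163288 = -17464380.577 m.
y = R·ln tan(π/4 + φ/2) = 6378137 × -0.182315208 = -1162831.372 m.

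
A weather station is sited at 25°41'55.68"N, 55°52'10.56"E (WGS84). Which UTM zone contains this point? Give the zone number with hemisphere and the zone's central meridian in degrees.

UTM zone = ⌊(λ + 180)/6⌋ + 1; 55.8696° ∈ [54°, 60°) → zone 40.
Hemisphere: N (φ ≥ 0).
Central meridian λ₀ = 6×40 − 183 = 57°.

Zone 40N, central meridian 57°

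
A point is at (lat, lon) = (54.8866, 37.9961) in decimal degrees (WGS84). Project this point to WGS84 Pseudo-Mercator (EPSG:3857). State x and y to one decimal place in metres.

x 4229706.5 m, y 7339888.5 m

Web Mercator is spherical with R = a = 6378137 m.
x = R·λ = 6378137 × 0.663157048 = 4229706.504 m.
y = R·ln tan(π/4 + φ/2) = 6378137 × 1.150788783 = 7339888.517 m.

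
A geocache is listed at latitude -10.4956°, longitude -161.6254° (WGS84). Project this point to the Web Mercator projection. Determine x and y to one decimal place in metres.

Web Mercator is spherical with R = a = 6378137 m.
x = R·λ = 6378137 × -2.820895385 = -17992057.227 m.
y = R·ln tan(π/4 + φ/2) = 6378137 × -0.184215934 = -1174954.465 m.

x -17992057.2 m, y -1174954.5 m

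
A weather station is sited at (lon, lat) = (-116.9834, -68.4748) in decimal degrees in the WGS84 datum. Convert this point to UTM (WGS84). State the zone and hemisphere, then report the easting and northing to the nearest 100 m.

Zone 11S: E 500700 m, N 2404200 m

Longitude -116.9834° lies in the 6° band [-120°, -114°), giving zone 11; latitude is south of the equator, so 11S.
Zone 11 central meridian λ₀ = 6×11 − 183 = -117°; Δλ = +0.0166°.
Transverse Mercator on WGS84 with k₀ = 0.9996 gives E = 500679.716 m, N = 2404198.107 m.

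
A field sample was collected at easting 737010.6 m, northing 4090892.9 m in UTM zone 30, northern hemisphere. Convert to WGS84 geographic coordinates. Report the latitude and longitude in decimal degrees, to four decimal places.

lat 36.9343°, lon -0.3388°

Zone 30N: λ₀ = -3°, k₀ = 0.9996, false easting 500000 m.
Meridian distance M = (N − FN)/k₀ = 4092529.9 m.
Inverse transverse Mercator on WGS84 gives φ = 36.93429983°, λ = -0.33879966°.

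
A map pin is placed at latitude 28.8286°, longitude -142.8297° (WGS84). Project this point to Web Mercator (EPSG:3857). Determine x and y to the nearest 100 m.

Web Mercator is spherical with R = a = 6378137 m.
x = R·λ = 6378137 × -2.492848535 = -15899729.474 m.
y = R·ln tan(π/4 + φ/2) = 6378137 × 0.525835160 = 3353848.690 m.

x -15899700 m, y 3353800 m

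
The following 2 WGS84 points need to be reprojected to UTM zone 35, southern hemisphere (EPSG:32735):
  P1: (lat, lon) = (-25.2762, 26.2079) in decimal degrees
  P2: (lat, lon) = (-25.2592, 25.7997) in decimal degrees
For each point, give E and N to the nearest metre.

UTM zone 35S: λ₀ = 27°, k₀ = 0.9996.
P1 (-25.2762°, 26.2079°) → (420247.405, 7204233.054) m.
P2 (-25.2592°, 25.7997°) → (379127.753, 7205810.594) m.

P1: E 420247 m, N 7204233 m; P2: E 379128 m, N 7205811 m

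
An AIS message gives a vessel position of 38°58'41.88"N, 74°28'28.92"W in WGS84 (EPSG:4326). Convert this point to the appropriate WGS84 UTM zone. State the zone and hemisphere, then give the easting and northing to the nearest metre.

Zone 18N: E 545501 m, N 4314500 m

Longitude -74.4747° lies in the 6° band [-78°, -72°), giving zone 18; latitude is north of the equator, so 18N.
Zone 18 central meridian λ₀ = 6×18 − 183 = -75°; Δλ = +0.5253°.
Transverse Mercator on WGS84 with k₀ = 0.9996 gives E = 545500.673 m, N = 4314499.720 m.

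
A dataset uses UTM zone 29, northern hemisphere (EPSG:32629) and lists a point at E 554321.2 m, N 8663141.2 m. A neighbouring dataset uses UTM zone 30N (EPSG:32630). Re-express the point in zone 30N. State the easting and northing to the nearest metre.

E 415506 m, N 8664688 m

UTM 29N → geographic: φ = 78.03300040°, λ = -6.65260118°.
UTM 30N (λ₀ = -3°) forward: E = 415505.810 m, N = 8664688.139 m.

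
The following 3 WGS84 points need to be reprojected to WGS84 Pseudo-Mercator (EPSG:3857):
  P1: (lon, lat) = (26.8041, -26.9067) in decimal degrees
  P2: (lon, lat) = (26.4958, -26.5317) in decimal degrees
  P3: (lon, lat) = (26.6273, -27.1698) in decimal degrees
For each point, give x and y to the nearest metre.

Web Mercator: x = R·λ, y = R·ln tan(π/4+φ/2), R = 6378137 m.
P1 (-26.9067°, 26.8041°) → (2983818.763, -3111819.975) m.
P2 (-26.5317°, 26.4958°) → (2949498.964, -3065084.697) m.
P3 (-27.1698°, 26.6273°) → (2964137.477, -3144702.079) m.

P1: x 2983819 m, y -3111820 m; P2: x 2949499 m, y -3065085 m; P3: x 2964137 m, y -3144702 m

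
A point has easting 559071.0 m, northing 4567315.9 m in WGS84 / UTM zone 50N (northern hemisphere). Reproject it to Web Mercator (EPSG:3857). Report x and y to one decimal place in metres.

x 13102871.8 m, y 5050042.0 m

Unproject from UTM 50N (λ₀ = 117°) → φ = 41.25510003°, λ = 117.70510044°.
Web Mercator (R = 6378137 m): x = 13102871.845 m, y = 5050041.989 m.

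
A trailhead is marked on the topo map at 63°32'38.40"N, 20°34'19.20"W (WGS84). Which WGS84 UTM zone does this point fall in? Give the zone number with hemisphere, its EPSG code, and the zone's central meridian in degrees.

UTM zone = ⌊(λ + 180)/6⌋ + 1; -20.5720° ∈ [-24°, -18°) → zone 27.
Hemisphere: N (φ ≥ 0).
Central meridian λ₀ = 6×27 − 183 = -21°.
EPSG code: 32627.

Zone 27N (EPSG:32627), central meridian -21°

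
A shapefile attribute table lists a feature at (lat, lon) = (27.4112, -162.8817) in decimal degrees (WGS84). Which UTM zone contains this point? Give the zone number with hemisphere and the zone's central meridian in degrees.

Zone 3N, central meridian -165°

UTM zone = ⌊(λ + 180)/6⌋ + 1; -162.8817° ∈ [-168°, -162°) → zone 3.
Hemisphere: N (φ ≥ 0).
Central meridian λ₀ = 6×3 − 183 = -165°.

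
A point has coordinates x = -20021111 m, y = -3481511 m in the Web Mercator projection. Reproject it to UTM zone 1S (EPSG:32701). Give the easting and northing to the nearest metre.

E 224334 m, N 6696814 m

Web Mercator inverse (R = 6378137 m) → φ = -29.82839782°, λ = -179.85270016°.
UTM 1S forward: E = 224333.586 m, N = 6696814.050 m.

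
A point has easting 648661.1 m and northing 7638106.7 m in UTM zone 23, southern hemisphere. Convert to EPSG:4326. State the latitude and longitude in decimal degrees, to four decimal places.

lat -21.3530°, lon -43.5663°

Zone 23S: λ₀ = -45°, k₀ = 0.9996, false easting 500000 m, false northing 10000000 m.
Meridian distance M = (N − FN)/k₀ = -2362838.4 m.
Inverse transverse Mercator on WGS84 gives φ = -21.35300035°, λ = -43.56629970°.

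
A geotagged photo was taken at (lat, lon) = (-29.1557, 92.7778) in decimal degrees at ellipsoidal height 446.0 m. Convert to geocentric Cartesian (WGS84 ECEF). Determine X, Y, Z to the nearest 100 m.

X -270200 m, Y 5568300 m, Z -3089200 m

WGS84: a = 6378137 m, e² = 0.006694380; N(φ) = a/√(1−e²sin²φ) = 6383210.168 m.
X = (N+h)·cosφ·cosλ = -270172.197 m; Y = (N+h)·cosφ·sinλ = 5568290.181 m; Z = (N(1−e²)+h)·sinφ = -3089200.698 m.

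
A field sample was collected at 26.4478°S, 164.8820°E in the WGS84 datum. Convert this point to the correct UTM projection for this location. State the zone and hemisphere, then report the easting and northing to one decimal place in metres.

Zone 58S: E 488236.0 m, N 7074718.2 m

Longitude 164.8820° lies in the 6° band [162°, 168°), giving zone 58; latitude is south of the equator, so 58S.
Zone 58 central meridian λ₀ = 6×58 − 183 = 165°; Δλ = -0.1180°.
Transverse Mercator on WGS84 with k₀ = 0.9996 gives E = 488235.962 m, N = 7074718.205 m.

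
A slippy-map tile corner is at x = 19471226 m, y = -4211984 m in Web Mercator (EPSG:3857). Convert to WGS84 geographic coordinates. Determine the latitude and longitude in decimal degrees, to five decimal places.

lat -35.35320°, lon 174.91300°

R = 6378137 m. λ = x/R = 174.91299916°.
φ = 2·arctan(exp(y/R)) − 90° = 2·arctan(0.51666) − 90° = -35.35320140°.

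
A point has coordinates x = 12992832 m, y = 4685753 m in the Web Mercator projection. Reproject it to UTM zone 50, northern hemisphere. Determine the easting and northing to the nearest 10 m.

Web Mercator inverse (R = 6378137 m) → φ = 38.74880045°, λ = 116.71659570°.
UTM 50N forward: E = 475372.967 m, N = 4288939.422 m.

E 475370 m, N 4288940 m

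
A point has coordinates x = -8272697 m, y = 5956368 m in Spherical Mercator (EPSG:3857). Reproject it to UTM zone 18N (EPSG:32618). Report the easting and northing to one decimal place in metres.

Web Mercator inverse (R = 6378137 m) → φ = 47.08749992°, λ = -74.31490156°.
UTM 18N forward: E = 551999.822 m, N = 5215115.431 m.

E 551999.8 m, N 5215115.4 m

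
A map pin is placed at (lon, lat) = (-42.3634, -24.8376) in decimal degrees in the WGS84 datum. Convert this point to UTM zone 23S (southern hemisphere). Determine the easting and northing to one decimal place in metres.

E 766468.5 m, N 7250457.8 m

Zone 23 central meridian λ₀ = 6×23 − 183 = -45°; Δλ = +2.6366°.
Transverse Mercator on WGS84 with k₀ = 0.9996 gives E = 766468.474 m, N = 7250457.810 m.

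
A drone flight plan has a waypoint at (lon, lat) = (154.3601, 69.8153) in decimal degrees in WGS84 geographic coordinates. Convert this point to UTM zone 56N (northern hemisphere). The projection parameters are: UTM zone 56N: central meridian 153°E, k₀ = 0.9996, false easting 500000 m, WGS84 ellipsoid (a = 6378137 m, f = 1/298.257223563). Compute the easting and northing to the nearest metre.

Zone 56 central meridian λ₀ = 6×56 − 183 = 153°; Δλ = +1.3601°.
Transverse Mercator on WGS84 with k₀ = 0.9996 gives E = 552372.173 m, N = 7745859.557 m.

E 552372 m, N 7745860 m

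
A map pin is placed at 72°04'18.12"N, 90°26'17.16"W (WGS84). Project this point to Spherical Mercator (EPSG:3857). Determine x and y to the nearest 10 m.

Web Mercator is spherical with R = a = 6378137 m.
x = R·λ = 6378137 × -1.578442614 = -10067523.240 m.
y = R·ln tan(π/4 + φ/2) = 6378137 × 1.846787473 = 11779063.514 m.

x -10067520 m, y 11779060 m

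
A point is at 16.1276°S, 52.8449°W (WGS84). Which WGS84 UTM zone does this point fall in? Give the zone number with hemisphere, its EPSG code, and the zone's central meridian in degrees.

UTM zone = ⌊(λ + 180)/6⌋ + 1; -52.8449° ∈ [-54°, -48°) → zone 22.
Hemisphere: S (φ < 0).
Central meridian λ₀ = 6×22 − 183 = -51°.
EPSG code: 32722.

Zone 22S (EPSG:32722), central meridian -51°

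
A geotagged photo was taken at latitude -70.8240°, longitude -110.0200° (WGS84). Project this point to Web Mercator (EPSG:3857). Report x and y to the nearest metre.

x -12247370 m, y -11342360 m

Web Mercator is spherical with R = a = 6378137 m.
x = R·λ = 6378137 × -1.920211243 = -12247370.377 m.
y = R·ln tan(π/4 + φ/2) = 6378137 × -1.778318704 = -11342360.326 m.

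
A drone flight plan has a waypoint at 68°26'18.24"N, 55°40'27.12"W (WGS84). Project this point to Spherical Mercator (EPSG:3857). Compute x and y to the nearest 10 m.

x -6197620 m, y 10578520 m

Web Mercator is spherical with R = a = 6378137 m.
x = R·λ = 6378137 × -0.971698098 = -6197623.594 m.
y = R·ln tan(π/4 + φ/2) = 6378137 × 1.658560265 = 10578524.594 m.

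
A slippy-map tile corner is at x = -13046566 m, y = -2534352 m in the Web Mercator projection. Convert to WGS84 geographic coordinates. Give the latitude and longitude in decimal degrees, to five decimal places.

R = 6378137 m. λ = x/R = -117.19929643°.
φ = 2·arctan(exp(y/R)) − 90° = 2·arctan(0.67210) − 90° = -22.18999717°.

lat -22.19000°, lon -117.19930°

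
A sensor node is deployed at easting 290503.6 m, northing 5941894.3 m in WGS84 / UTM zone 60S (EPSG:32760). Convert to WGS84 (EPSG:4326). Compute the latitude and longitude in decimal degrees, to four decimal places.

lat -36.6455°, lon 174.6565°

Zone 60S: λ₀ = 177°, k₀ = 0.9996, false easting 500000 m, false northing 10000000 m.
Meridian distance M = (N − FN)/k₀ = -4059729.6 m.
Inverse transverse Mercator on WGS84 gives φ = -36.64549980°, λ = 174.65649965°.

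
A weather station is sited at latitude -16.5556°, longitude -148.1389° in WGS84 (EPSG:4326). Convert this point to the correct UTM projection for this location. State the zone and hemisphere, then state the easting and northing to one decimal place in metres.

Zone 6S: E 378483.0 m, N 8169261.5 m

Longitude -148.1389° lies in the 6° band [-150°, -144°), giving zone 6; latitude is south of the equator, so 6S.
Zone 6 central meridian λ₀ = 6×6 − 183 = -147°; Δλ = -1.1389°.
Transverse Mercator on WGS84 with k₀ = 0.9996 gives E = 378482.973 m, N = 8169261.476 m.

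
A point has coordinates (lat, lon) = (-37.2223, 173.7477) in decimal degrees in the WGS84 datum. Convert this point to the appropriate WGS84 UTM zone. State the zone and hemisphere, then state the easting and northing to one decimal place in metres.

Zone 59S: E 743791.3 m, N 5876929.1 m

Longitude 173.7477° lies in the 6° band [168°, 174°), giving zone 59; latitude is south of the equator, so 59S.
Zone 59 central meridian λ₀ = 6×59 − 183 = 171°; Δλ = +2.7477°.
Transverse Mercator on WGS84 with k₀ = 0.9996 gives E = 743791.260 m, N = 5876929.051 m.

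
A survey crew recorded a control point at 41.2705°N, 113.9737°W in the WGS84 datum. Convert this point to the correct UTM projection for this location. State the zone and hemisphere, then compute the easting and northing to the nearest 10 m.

Longitude -113.9737° lies in the 6° band [-114°, -108°), giving zone 12; latitude is north of the equator, so 12N.
Zone 12 central meridian λ₀ = 6×12 − 183 = -111°; Δλ = -2.9737°.
Transverse Mercator on WGS84 with k₀ = 0.9996 gives E = 250917.814 m, N = 4573051.500 m.

Zone 12N: E 250920 m, N 4573050 m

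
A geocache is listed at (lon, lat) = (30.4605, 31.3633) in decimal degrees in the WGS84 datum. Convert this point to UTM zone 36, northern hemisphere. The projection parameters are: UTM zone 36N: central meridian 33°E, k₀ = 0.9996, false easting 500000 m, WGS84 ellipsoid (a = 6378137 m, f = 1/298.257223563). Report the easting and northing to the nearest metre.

E 258451 m, N 3472653 m

Zone 36 central meridian λ₀ = 6×36 − 183 = 33°; Δλ = -2.5395°.
Transverse Mercator on WGS84 with k₀ = 0.9996 gives E = 258451.409 m, N = 3472653.024 m.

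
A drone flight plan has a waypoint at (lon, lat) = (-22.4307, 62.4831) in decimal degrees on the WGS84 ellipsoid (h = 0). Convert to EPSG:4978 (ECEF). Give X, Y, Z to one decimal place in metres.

X 2731016.9 m, Y -1127356.2 m, Z 5633591.4 m

WGS84: a = 6378137 m, e² = 0.006694380; N(φ) = a/√(1−e²sin²φ) = 6394995.458 m.
X = (N+h)·cosφ·cosλ = 2731016.871 m; Y = (N+h)·cosφ·sinλ = -1127356.222 m; Z = (N(1−e²)+h)·sinφ = 5633591.448 m.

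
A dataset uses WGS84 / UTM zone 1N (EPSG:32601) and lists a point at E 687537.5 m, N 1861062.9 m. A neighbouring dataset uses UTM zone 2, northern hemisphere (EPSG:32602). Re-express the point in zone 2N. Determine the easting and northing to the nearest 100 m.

UTM 1N → geographic: φ = 16.82529965°, λ = -175.24000015°.
UTM 2N (λ₀ = -171°) forward: E = 47918.734 m, N = 1865077.169 m.

E 47900 m, N 1865100 m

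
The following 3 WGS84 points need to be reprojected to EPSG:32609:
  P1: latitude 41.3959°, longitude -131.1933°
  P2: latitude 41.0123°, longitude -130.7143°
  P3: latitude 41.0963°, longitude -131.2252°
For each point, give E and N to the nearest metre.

P1: E 316643 m, N 4585029 m; P2: E 355849 m, N 4541538 m; P3: E 313123 m, N 4551833 m

UTM zone 9N: λ₀ = -129°, k₀ = 0.9996.
P1 (41.3959°, -131.1933°) → (316642.555, 4585028.518) m.
P2 (41.0123°, -130.7143°) → (355848.522, 4541537.861) m.
P3 (41.0963°, -131.2252°) → (313123.445, 4551833.362) m.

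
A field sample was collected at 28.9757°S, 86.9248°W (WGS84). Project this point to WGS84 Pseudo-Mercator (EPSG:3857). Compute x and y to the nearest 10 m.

Web Mercator is spherical with R = a = 6378137 m.
x = R·λ = 6378137 × -1.517123962 = -9676424.473 m.
y = R·ln tan(π/4 + φ/2) = 6378137 × -0.528767813 = -3372553.553 m.

x -9676420 m, y -3372550 m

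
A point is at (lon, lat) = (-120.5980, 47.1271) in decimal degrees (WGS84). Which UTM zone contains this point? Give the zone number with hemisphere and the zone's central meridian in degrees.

UTM zone = ⌊(λ + 180)/6⌋ + 1; -120.5980° ∈ [-126°, -120°) → zone 10.
Hemisphere: N (φ ≥ 0).
Central meridian λ₀ = 6×10 − 183 = -123°.

Zone 10N, central meridian -123°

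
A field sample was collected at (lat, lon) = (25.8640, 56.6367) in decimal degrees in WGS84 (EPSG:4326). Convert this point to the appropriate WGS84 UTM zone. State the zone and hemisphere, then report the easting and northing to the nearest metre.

Zone 40N: E 463600 m, N 2860673 m

Longitude 56.6367° lies in the 6° band [54°, 60°), giving zone 40; latitude is north of the equator, so 40N.
Zone 40 central meridian λ₀ = 6×40 − 183 = 57°; Δλ = -0.3633°.
Transverse Mercator on WGS84 with k₀ = 0.9996 gives E = 463599.869 m, N = 2860673.183 m.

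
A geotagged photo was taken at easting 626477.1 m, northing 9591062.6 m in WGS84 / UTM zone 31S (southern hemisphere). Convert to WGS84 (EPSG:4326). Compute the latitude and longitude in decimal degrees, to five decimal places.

Zone 31S: λ₀ = 3°, k₀ = 0.9996, false easting 500000 m, false northing 10000000 m.
Meridian distance M = (N − FN)/k₀ = -409101.0 m.
Inverse transverse Mercator on WGS84 gives φ = -3.69899959°, λ = 4.13889982°.

lat -3.69900°, lon 4.13890°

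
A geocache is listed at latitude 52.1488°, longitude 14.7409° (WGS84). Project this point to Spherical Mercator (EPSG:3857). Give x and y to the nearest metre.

x 1640949 m, y 6827075 m

Web Mercator is spherical with R = a = 6378137 m.
x = R·λ = 6378137 × 0.257277240 = 1640949.482 m.
y = R·ln tan(π/4 + φ/2) = 6378137 × 1.070387050 = 6827075.250 m.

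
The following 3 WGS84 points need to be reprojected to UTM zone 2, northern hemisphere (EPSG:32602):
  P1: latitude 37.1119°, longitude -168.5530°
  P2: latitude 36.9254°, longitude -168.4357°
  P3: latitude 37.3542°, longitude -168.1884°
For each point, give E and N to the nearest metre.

UTM zone 2N: λ₀ = -171°, k₀ = 0.9996.
P1 (37.1119°, -168.5530°) → (717423.101, 4110088.283) m.
P2 (36.9254°, -168.4357°) → (728405.436, 4089668.658) m.
P3 (37.3542°, -168.1884°) → (749026.531, 4137875.034) m.

P1: E 717423 m, N 4110088 m; P2: E 728405 m, N 4089669 m; P3: E 749027 m, N 4137875 m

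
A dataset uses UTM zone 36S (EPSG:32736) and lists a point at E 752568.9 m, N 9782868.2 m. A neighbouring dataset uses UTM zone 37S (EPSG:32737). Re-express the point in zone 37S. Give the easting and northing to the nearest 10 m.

E 84950 m, N 9782580 m

UTM 36S → geographic: φ = -1.96290037°, λ = 35.27049959°.
UTM 37S (λ₀ = 39°) forward: E = 84947.383 m, N = 9782576.490 m.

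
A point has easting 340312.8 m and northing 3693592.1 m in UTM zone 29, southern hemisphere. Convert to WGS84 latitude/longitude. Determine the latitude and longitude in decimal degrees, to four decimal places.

lat -56.8739°, lon -11.6202°

Zone 29S: λ₀ = -9°, k₀ = 0.9996, false easting 500000 m, false northing 10000000 m.
Meridian distance M = (N − FN)/k₀ = -6308931.5 m.
Inverse transverse Mercator on WGS84 gives φ = -56.87389965°, λ = -11.62020072°.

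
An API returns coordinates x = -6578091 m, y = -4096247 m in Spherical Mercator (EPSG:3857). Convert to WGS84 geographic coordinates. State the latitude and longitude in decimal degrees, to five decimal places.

R = 6378137 m. λ = x/R = -59.09199686°.
φ = 2·arctan(exp(y/R)) − 90° = 2·arctan(0.52612) − 90° = -34.50079925°.

lat -34.50080°, lon -59.09200°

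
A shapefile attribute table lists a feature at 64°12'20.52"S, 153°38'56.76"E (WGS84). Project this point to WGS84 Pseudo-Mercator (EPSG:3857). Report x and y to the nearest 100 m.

x 17104100 m, y -9402200 m

Web Mercator is spherical with R = a = 6378137 m.
x = R·λ = 6378137 × 2.681682688 = 17104139.573 m.
y = R·ln tan(π/4 + φ/2) = 6378137 × -1.474128373 = -9402192.718 m.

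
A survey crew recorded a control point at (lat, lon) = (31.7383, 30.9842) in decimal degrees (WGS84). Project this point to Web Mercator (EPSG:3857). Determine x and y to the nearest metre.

x 3449145 m, y 3729007 m

Web Mercator is spherical with R = a = 6378137 m.
x = R·λ = 6378137 × 0.540776306 = 3449145.367 m.
y = R·ln tan(π/4 + φ/2) = 6378137 × 0.584654617 = 3729007.246 m.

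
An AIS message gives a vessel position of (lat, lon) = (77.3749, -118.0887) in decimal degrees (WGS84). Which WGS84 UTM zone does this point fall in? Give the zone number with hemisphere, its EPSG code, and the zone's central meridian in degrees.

UTM zone = ⌊(λ + 180)/6⌋ + 1; -118.0887° ∈ [-120°, -114°) → zone 11.
Hemisphere: N (φ ≥ 0).
Central meridian λ₀ = 6×11 − 183 = -117°.
EPSG code: 32611.

Zone 11N (EPSG:32611), central meridian -117°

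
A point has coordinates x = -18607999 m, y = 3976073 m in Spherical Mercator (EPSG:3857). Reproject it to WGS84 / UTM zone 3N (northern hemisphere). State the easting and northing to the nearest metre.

E 299734 m, N 3720604 m

Web Mercator inverse (R = 6378137 m) → φ = 33.60640136°, λ = -167.15849909°.
UTM 3N forward: E = 299734.143 m, N = 3720604.442 m.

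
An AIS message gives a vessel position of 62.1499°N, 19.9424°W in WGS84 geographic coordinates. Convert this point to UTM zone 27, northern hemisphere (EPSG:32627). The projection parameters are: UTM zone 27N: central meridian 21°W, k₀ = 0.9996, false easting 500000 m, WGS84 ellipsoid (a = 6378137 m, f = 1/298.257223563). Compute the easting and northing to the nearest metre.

Zone 27 central meridian λ₀ = 6×27 − 183 = -21°; Δλ = +1.0576°.
Transverse Mercator on WGS84 with k₀ = 0.9996 gives E = 555120.102 m, N = 6891329.154 m.

E 555120 m, N 6891329 m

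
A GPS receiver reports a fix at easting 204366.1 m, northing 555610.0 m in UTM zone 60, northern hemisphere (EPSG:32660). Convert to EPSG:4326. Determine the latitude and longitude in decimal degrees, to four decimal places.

lat 5.0212°, lon 174.3340°

Zone 60N: λ₀ = 177°, k₀ = 0.9996, false easting 500000 m.
Meridian distance M = (N − FN)/k₀ = 555832.3 m.
Inverse transverse Mercator on WGS84 gives φ = 5.02119969°, λ = 174.33400032°.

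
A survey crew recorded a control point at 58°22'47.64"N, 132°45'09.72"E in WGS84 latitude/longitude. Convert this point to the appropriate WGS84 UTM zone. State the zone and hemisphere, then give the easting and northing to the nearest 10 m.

Longitude 132.7527° lies in the 6° band [132°, 138°), giving zone 53; latitude is north of the equator, so 53N.
Zone 53 central meridian λ₀ = 6×53 − 183 = 135°; Δλ = -2.2473°.
Transverse Mercator on WGS84 with k₀ = 0.9996 gives E = 368588.849 m, N = 6473201.868 m.

Zone 53N: E 368590 m, N 6473200 m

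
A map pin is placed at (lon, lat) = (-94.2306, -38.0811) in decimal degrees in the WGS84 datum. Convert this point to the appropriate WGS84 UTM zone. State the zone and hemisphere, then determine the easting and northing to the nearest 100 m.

Zone 15S: E 392100 m, N 5784500 m

Longitude -94.2306° lies in the 6° band [-96°, -90°), giving zone 15; latitude is south of the equator, so 15S.
Zone 15 central meridian λ₀ = 6×15 − 183 = -93°; Δλ = -1.2306°.
Transverse Mercator on WGS84 with k₀ = 0.9996 gives E = 392073.696 m, N = 5784471.785 m.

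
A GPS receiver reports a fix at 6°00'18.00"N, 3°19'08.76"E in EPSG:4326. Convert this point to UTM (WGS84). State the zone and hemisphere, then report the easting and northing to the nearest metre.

Longitude 3.3191° lies in the 6° band [0°, 6°), giving zone 31; latitude is north of the equator, so 31N.
Zone 31 central meridian λ₀ = 6×31 − 183 = 3°; Δλ = +0.3191°.
Transverse Mercator on WGS84 with k₀ = 0.9996 gives E = 535314.474 m, N = 663767.566 m.

Zone 31N: E 535314 m, N 663768 m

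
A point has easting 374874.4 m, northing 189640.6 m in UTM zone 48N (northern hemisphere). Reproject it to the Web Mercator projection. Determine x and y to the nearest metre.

Unproject from UTM 48N (λ₀ = 105°) → φ = 1.71540016°, λ = 103.87509967°.
Web Mercator (R = 6378137 m): x = 11563323.201 m, y = 190986.006 m.

x 11563323 m, y 190986 m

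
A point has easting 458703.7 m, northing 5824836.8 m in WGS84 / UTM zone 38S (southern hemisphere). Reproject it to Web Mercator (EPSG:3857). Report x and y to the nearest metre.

Unproject from UTM 38S (λ₀ = 45°) → φ = -37.72280041°, λ = 44.53140028°.
Web Mercator (R = 6378137 m): x = 4957212.804 m, y = -4540340.478 m.

x 4957213 m, y -4540340 m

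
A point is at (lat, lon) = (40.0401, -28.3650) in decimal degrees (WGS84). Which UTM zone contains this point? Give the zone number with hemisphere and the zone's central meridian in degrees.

Zone 26N, central meridian -27°

UTM zone = ⌊(λ + 180)/6⌋ + 1; -28.3650° ∈ [-30°, -24°) → zone 26.
Hemisphere: N (φ ≥ 0).
Central meridian λ₀ = 6×26 − 183 = -27°.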